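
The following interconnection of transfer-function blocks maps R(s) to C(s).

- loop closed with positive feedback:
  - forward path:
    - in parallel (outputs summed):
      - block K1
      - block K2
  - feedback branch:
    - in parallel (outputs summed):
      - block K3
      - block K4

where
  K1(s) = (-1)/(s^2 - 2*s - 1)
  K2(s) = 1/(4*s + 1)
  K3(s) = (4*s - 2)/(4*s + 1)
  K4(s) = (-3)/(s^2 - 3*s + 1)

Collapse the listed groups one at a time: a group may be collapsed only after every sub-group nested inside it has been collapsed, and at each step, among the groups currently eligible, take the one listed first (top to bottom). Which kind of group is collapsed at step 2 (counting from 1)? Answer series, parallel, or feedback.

Answer: parallel

Working:
1. sum the parallel branches K1, K2
2. reduce the parallel group K3, K4
3. feedback reduction of (K1+K2), (K3+K4)
The group at step 2 is a parallel group.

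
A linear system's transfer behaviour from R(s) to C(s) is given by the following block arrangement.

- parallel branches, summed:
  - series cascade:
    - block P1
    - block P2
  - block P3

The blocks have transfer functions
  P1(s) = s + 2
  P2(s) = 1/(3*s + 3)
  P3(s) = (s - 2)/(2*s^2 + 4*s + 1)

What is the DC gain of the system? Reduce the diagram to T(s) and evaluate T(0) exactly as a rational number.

Step 1 - multiply P1, P2 (series) -> (s + 2)/(3*s + 3)
Step 2 - add (P1*P2), P3 (parallel) -> (2*s^3 + 11*s^2 + 6*s - 4)/(6*s^3 + 18*s^2 + 15*s + 3)
That last expression is T(s); at s = 0 only the constant terms survive, so T(0) = -4/3.

Final answer: -4/3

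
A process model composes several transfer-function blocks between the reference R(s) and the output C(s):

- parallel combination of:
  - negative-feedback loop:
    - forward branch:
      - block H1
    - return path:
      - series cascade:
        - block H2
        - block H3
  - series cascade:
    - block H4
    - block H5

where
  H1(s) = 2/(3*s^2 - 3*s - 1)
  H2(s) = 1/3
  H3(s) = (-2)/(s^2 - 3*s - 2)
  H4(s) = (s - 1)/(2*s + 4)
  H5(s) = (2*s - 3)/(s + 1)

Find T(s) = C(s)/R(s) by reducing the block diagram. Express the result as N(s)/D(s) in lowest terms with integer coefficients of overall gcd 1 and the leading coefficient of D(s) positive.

The answer is (18*s^6 - 117*s^5 + 231*s^4 - 84*s^3 - 221*s^2 - 73*s - 42)/(18*s^6 - 18*s^5 - 168*s^4 - 54*s^3 + 190*s^2 + 120*s + 8).

Reasoning:
[1] combine H2, H3 in series -> (-2)/(3*s^2 - 9*s - 6)
[2] reduce the feedback loop with forward H1 and return (H2*H3) -> (6*s^2 - 18*s - 12)/(9*s^4 - 36*s^3 + 6*s^2 + 27*s + 2)
[3] series reduction of H4, H5 -> (2*s^2 - 5*s + 3)/(2*s^2 + 6*s + 4)
[4] combine [H1/(1+H1*(H2*H3))], (H4*H5) in parallel; the result is T(s) itself (integer coefficients, no common factor, positive leading denominator coefficient)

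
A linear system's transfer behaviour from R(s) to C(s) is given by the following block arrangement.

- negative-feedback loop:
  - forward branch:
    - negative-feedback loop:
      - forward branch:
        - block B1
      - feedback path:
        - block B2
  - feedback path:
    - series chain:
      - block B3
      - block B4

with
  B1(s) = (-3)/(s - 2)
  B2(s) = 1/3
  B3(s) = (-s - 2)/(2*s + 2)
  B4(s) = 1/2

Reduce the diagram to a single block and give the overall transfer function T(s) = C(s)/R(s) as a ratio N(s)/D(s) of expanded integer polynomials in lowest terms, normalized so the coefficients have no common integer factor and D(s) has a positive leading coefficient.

The answer is (-12*s - 12)/(4*s^2 - 5*s - 6).

Reasoning:
Step 1 - feedback reduction of B1, B2 gives (-3)/(s - 3)
Step 2 - multiply B3, B4 (series) gives (-s - 2)/(4*s + 4)
Step 3 - collapse the loop ([B1/(1+B1*B2)] forward, (B3*B4) return), which is the overall transfer function T(s) = C(s)/R(s) in lowest terms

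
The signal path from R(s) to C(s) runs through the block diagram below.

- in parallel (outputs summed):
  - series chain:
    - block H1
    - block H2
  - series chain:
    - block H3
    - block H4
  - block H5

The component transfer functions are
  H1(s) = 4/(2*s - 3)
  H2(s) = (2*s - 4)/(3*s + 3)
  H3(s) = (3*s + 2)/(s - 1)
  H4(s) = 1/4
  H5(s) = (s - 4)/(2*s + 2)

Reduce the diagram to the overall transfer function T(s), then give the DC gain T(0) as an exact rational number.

1. combine H1, H2 in series: (8*s - 16)/(6*s^2 - 3*s - 9)
2. reduce the series chain H3, H4: (3*s + 2)/(4*s - 4)
3. reduce the parallel group (H1*H2), (H3*H4), H5: (30*s^3 - 43*s^2 + 9*s - 26)/(24*s^3 - 36*s^2 - 24*s + 36)
The step-3 result is T(s). Setting s = 0: T(0) = -26/36 = -13/18.

Therefore the answer is -13/18.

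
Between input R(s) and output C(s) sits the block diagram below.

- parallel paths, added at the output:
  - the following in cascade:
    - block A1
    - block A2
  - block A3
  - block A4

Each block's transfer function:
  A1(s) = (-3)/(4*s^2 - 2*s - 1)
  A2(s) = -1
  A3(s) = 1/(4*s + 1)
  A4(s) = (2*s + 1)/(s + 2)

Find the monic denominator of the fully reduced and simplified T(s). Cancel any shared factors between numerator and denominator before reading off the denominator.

First reduce the diagram to T(s).

[1] cascade A1, A2 -> 3/(4*s^2 - 2*s - 1)
[2] parallel reduction of (A1*A2), A3, A4 -> (32*s^4 + 12*s^3 + 2*s^2 + 14*s + 3)/(16*s^4 + 28*s^3 - 14*s^2 - 13*s - 2)
That last expression is T(s), already simplified. Scaling its denominator by 1/16 (the reciprocal of the leading coefficient) yields the monic denominator.

Answer: s^4 + 7*s^3/4 - 7*s^2/8 - 13*s/16 - 1/8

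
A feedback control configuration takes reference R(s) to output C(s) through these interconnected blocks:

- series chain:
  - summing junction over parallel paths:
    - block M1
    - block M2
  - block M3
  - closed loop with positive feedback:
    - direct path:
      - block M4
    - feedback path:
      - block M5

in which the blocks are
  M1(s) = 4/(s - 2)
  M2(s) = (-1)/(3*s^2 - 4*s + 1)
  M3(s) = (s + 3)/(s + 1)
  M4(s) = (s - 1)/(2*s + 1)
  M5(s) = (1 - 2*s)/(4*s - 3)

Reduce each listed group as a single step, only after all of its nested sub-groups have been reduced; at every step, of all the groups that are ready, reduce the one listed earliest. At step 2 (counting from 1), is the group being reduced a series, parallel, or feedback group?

The answer is feedback.

Reasoning:
Step 1: sum the parallel branches M1, M2
Step 2: reduce the feedback loop with forward M4 and return M5
Step 3: combine (M1+M2), M3, [M4/(1-M4*M5)] in series
Step 2 collapses a feedback group.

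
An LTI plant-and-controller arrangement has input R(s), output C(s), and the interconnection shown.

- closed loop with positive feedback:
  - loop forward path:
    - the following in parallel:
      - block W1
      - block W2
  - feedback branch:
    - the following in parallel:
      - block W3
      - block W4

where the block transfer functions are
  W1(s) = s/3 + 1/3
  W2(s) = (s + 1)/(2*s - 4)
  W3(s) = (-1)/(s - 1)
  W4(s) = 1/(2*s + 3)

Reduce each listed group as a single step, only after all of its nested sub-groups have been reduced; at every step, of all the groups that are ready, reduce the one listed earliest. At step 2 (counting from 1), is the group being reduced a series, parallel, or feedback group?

Step 1: combine W1, W2 in parallel
Step 2: add W3, W4 (parallel)
Step 3: apply the feedback formula to (W1+W2), (W3+W4)
The group at step 2 is a parallel group.

Answer: parallel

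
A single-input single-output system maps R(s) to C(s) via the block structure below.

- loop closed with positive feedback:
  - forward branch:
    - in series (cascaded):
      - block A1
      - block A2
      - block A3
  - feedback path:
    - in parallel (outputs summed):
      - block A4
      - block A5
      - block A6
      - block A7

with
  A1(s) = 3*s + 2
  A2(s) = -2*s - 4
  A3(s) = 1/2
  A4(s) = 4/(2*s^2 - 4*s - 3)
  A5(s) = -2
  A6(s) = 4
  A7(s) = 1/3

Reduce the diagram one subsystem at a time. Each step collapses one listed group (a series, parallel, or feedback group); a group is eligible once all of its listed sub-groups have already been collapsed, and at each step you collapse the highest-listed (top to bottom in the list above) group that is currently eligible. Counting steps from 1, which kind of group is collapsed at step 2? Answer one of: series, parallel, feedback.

(1) multiply A1, A2, A3 (series)
(2) add A4, A5, A6, A7 (parallel)
(3) collapse the loop ((A1*A2*A3) forward, (A4+A5+A6+A7) return)
So the answer for step 2 is parallel.

Answer: parallel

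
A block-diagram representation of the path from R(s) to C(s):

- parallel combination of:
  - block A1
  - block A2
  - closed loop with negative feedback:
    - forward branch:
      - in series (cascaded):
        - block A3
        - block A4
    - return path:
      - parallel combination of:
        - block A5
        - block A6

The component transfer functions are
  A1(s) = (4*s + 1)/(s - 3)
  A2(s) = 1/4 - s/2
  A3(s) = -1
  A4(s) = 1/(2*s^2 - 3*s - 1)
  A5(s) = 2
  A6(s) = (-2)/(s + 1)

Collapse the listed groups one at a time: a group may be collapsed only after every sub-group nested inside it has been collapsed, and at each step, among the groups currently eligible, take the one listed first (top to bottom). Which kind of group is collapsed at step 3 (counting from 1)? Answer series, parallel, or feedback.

Step 1: series reduction of A3, A4
Step 2: reduce the parallel group A5, A6
Step 3: apply the feedback formula to (A3*A4), (A5+A6)
Step 4: parallel reduction of A1, A2, [(A3*A4)/(1+(A3*A4)*(A5+A6))]
At step 3 the group reduced is feedback.

Final answer: feedback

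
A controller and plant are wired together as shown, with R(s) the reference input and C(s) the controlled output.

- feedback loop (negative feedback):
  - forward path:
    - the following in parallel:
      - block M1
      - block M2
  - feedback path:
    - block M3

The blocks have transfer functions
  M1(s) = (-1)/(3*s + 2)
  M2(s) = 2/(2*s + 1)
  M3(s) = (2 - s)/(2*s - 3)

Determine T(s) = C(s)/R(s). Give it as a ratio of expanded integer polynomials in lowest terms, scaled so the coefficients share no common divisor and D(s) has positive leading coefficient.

(1) add M1, M2 (parallel) gives (4*s + 3)/(6*s^2 + 7*s + 2)
(2) reduce the feedback loop with forward (M1+M2) and return M3: this yields T(s), and no further normalization is needed

Final answer: (8*s^2 - 6*s - 9)/(12*s^3 - 8*s^2 - 12*s)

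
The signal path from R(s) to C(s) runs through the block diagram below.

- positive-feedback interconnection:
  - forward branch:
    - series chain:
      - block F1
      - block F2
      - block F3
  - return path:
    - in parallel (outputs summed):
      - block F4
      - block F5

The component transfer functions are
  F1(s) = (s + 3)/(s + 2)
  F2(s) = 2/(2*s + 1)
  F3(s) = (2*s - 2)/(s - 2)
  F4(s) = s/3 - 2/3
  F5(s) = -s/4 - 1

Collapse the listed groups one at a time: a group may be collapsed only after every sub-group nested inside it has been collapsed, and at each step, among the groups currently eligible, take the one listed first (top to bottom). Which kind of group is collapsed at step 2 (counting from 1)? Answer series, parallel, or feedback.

1. reduce the series chain F1, F2, F3
2. reduce the parallel group F4, F5
3. close the feedback loop around (F1*F2*F3), (F4+F5)
Step 2: parallel.

Final answer: parallel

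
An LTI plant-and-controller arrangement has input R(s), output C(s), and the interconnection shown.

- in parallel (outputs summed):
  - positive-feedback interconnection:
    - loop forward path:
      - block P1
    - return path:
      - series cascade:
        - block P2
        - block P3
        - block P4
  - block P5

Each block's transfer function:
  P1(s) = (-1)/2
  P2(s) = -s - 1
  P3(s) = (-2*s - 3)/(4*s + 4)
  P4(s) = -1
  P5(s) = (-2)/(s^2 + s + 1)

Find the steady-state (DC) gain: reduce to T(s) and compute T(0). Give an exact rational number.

Step 1. multiply P2, P3, P4 (series) = -s/2 - 3/4
Step 2. close the feedback loop around P1, (P2*P3*P4) = 4/(2*s - 5)
Step 3. combine [P1/(1-P1*(P2*P3*P4))], P5 in parallel = (4*s^2 + 14)/(2*s^3 - 3*s^2 - 3*s - 5)
Evaluating the step-3 result (the overall T(s)) at s = 0 gives T(0) = 14/(-5) = -14/5.

Hence the answer: -14/5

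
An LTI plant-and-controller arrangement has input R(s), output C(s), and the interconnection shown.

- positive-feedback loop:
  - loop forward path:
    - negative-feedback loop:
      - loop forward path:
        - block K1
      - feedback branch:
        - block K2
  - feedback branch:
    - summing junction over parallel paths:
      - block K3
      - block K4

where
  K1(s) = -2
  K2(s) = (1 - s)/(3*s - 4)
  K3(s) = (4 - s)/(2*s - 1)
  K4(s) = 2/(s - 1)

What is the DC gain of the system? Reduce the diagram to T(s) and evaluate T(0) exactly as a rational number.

Answer: 4/21

Working:
1. collapse the loop (K1 forward, K2 return), giving (8 - 6*s)/(5*s - 6)
2. sum the parallel branches K3, K4, giving (-s^2 + 9*s - 6)/(2*s^2 - 3*s + 1)
3. feedback reduction of [K1/(1+K1*K2)], (K3+K4), giving (-12*s^3 + 34*s^2 - 30*s + 8)/(4*s^3 + 35*s^2 - 85*s + 42)
The step-3 result is T(s). Setting s = 0: T(0) = 8/42 = 4/21.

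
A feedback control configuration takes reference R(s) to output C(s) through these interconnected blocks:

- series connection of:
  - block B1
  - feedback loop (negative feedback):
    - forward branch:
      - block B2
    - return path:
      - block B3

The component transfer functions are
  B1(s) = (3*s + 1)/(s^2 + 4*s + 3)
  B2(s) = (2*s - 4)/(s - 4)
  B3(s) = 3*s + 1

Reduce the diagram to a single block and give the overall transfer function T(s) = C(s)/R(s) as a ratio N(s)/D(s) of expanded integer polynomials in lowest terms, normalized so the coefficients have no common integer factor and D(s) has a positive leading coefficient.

Step 1. feedback reduction of B2, B3 gives (2*s - 4)/(6*s^2 - 9*s - 8)
Step 2. cascade B1, [B2/(1+B2*B3)] - this is the overall T(s), already in the required normalized form

Therefore the answer is (6*s^2 - 10*s - 4)/(6*s^4 + 15*s^3 - 26*s^2 - 59*s - 24).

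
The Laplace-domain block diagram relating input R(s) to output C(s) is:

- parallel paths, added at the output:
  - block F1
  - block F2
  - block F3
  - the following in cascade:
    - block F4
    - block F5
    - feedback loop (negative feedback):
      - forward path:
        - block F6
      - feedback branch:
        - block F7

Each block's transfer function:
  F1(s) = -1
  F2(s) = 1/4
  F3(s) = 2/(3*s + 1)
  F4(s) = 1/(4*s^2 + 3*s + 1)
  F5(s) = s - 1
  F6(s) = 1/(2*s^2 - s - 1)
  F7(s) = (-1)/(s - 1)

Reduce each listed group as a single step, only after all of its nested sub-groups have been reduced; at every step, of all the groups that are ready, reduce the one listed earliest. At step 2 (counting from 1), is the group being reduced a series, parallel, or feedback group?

Answer: series

Working:
[1] feedback reduction of F6, F7
[2] combine F4, F5, [F6/(1+F6*F7)] in series
[3] add F1, F2, F3, (F4*F5*[F6/(1+F6*F7)]) (parallel)
At step 2 the group reduced is series.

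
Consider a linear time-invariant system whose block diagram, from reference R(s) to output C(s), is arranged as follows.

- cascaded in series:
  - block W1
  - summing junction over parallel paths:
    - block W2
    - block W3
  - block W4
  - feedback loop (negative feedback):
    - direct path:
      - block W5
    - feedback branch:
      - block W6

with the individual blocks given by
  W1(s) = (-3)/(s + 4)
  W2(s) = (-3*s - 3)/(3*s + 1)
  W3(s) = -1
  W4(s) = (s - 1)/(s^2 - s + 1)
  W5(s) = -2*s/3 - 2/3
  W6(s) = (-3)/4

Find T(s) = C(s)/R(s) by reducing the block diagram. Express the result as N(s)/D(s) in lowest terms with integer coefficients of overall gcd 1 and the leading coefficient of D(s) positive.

Answer: (-24*s^3 - 16*s^2 + 24*s + 16)/(3*s^5 + 19*s^4 + 24*s^3 - 9*s^2 + 31*s + 12)

Working:
Step 1 - reduce the parallel group W2, W3; result (-6*s - 4)/(3*s + 1)
Step 2 - close the feedback loop around W5, W6; result (-4*s - 4)/(3*s + 9)
Step 3 - cascade W1, (W2+W3), W4, [W5/(1+W5*W6)], which is the overall transfer function T(s) = C(s)/R(s) in lowest terms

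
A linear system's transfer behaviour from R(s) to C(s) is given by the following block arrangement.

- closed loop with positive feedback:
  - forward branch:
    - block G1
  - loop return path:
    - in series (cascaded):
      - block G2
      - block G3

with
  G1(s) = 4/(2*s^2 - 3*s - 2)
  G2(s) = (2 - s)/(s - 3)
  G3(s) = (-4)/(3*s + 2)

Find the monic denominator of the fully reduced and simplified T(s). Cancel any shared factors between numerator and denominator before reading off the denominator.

First reduce the diagram to T(s).

Step 1: multiply G2, G3 (series) gives (4*s - 8)/(3*s^2 - 7*s - 6)
Step 2: close the feedback loop around G1, (G2*G3) gives (12*s^2 - 28*s - 24)/(6*s^4 - 23*s^3 + 3*s^2 + 16*s + 44)
That last expression is T(s), already simplified. Scaling its denominator by 1/6 (the reciprocal of the leading coefficient) yields the monic denominator.

Answer: s^4 - 23*s^3/6 + s^2/2 + 8*s/3 + 22/3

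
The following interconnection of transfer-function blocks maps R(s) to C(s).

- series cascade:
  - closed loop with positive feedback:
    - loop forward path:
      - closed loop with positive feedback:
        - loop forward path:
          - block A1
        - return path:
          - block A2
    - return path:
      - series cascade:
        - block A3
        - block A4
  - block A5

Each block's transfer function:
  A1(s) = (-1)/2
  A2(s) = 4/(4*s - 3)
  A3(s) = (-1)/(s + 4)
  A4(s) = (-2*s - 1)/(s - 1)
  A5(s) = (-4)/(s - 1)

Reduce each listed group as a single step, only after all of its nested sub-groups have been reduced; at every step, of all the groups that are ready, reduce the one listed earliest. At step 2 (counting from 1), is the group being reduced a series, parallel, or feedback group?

Answer: series

Working:
1. apply the feedback formula to A1, A2
2. series reduction of A3, A4
3. close the feedback loop around [A1/(1-A1*A2)], (A3*A4)
4. cascade [[A1/(1-A1*A2)]/(1-[A1/(1-A1*A2)]*(A3*A4))], A5
The group at step 2 is a series group.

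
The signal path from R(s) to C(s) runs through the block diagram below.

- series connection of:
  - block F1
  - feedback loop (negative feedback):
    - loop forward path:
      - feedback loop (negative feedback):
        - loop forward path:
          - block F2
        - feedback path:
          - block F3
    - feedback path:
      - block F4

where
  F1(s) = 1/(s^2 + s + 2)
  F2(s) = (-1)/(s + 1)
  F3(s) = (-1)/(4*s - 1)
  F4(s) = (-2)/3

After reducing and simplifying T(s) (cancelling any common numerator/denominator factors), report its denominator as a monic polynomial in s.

Reducing step by step:

[1] feedback reduction of F2, F3 = (1 - 4*s)/(4*s^2 + 3*s)
[2] collapse the loop ([F2/(1+F2*F3)] forward, F4 return) = (3 - 12*s)/(12*s^2 + 17*s - 2)
[3] cascade F1, [[F2/(1+F2*F3)]/(1+[F2/(1+F2*F3)]*F4)] = (3 - 12*s)/(12*s^4 + 29*s^3 + 39*s^2 + 32*s - 4)
The result of step 3 is T(s) in lowest terms. Its denominator has leading coefficient 12; dividing the denominator through by 12 makes it monic.

Answer: s^4 + 29*s^3/12 + 13*s^2/4 + 8*s/3 - 1/3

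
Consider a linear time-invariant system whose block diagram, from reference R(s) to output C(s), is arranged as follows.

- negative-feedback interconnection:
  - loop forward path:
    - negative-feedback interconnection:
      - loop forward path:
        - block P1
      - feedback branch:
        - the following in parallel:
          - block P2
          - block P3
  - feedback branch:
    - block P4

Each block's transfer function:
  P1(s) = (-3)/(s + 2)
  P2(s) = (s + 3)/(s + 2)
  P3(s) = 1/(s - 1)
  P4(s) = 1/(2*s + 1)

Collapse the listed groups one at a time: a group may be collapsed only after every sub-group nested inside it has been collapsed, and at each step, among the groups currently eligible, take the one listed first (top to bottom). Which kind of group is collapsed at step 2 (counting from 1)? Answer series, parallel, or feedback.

The answer is feedback.

Reasoning:
Step 1. parallel reduction of P2, P3
Step 2. reduce the feedback loop with forward P1 and return (P2+P3)
Step 3. reduce the feedback loop with forward [P1/(1+P1*(P2+P3))] and return P4
So the answer for step 2 is feedback.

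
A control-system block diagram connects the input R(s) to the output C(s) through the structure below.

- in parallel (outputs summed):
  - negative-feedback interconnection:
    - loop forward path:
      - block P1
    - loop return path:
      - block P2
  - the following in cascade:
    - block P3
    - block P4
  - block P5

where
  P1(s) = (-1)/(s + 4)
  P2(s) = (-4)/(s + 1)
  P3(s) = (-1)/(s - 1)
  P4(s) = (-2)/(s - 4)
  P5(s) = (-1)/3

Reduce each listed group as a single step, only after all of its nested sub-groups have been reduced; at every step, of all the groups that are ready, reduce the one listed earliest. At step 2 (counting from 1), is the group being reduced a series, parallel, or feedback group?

Answer: series

Working:
Step 1. collapse the loop (P1 forward, P2 return)
Step 2. cascade P3, P4
Step 3. parallel reduction of [P1/(1+P1*P2)], (P3*P4), P5
Step 2 collapses a series group.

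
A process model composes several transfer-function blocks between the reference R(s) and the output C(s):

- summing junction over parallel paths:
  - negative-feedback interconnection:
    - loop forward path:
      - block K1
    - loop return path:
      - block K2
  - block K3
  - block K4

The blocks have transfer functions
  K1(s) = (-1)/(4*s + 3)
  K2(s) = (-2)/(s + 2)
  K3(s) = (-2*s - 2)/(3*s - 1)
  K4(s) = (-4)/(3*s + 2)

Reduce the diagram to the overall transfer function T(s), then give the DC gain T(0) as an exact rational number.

Step 1. feedback reduction of K1, K2 -> (-s - 2)/(4*s^2 + 11*s + 8)
Step 2. combine [K1/(1+K1*K2)], K3, K4 in parallel -> (-24*s^4 - 163*s^3 - 311*s^2 - 180*s + 4)/(36*s^4 + 111*s^3 + 97*s^2 + 2*s - 16)
That last expression is T(s); at s = 0 only the constant terms survive, so T(0) = 4/(-16) = -1/4.

Final answer: -1/4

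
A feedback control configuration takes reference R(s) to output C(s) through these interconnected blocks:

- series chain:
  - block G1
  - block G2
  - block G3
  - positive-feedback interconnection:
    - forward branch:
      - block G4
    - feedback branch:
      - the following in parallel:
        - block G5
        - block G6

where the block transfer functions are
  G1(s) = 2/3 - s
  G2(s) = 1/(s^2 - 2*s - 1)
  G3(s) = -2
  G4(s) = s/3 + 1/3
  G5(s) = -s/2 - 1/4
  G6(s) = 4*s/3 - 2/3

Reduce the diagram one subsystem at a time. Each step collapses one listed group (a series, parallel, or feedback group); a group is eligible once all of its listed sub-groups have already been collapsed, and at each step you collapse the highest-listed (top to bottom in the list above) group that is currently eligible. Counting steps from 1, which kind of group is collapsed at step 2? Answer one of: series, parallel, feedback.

Reducing step by step:

1. reduce the parallel group G5, G6
2. feedback reduction of G4, (G5+G6)
3. combine G1, G2, G3, [G4/(1-G4*(G5+G6))] in series
Step 2 collapses a feedback group.

Answer: feedback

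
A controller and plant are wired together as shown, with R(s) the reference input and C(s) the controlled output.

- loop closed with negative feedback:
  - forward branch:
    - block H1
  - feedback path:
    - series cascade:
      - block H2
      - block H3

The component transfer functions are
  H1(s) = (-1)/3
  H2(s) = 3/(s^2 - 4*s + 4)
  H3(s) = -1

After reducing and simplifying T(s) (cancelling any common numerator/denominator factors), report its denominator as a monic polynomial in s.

Step 1: cascade H2, H3; result (-3)/(s^2 - 4*s + 4)
Step 2: reduce the feedback loop with forward H1 and return (H2*H3); result (-s^2 + 4*s - 4)/(3*s^2 - 12*s + 15)
Step 2 gives the fully reduced T(s), with no common factor left to cancel. The denominator's leading coefficient is 3, so divide each of its coefficients by 3 to get the monic form.

Answer: s^2 - 4*s + 5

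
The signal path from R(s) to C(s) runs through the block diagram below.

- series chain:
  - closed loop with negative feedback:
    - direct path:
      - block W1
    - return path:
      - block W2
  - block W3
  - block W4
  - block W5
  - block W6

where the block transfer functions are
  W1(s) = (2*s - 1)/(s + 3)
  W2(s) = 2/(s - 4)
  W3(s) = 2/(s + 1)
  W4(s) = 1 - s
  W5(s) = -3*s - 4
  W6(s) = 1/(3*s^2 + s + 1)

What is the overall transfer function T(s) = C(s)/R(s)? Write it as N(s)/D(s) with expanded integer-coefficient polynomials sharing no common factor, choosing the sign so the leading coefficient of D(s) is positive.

Step 1: apply the feedback formula to W1, W2 = (2*s^2 - 9*s + 4)/(s^2 + 3*s - 14)
Step 2: reduce the series chain [W1/(1+W1*W2)], W3, W4, W5, W6; the result is T(s) itself (integer coefficients, no common factor, positive leading denominator coefficient)

Hence the answer: (12*s^4 - 50*s^3 - 10*s^2 + 80*s - 32)/(3*s^5 + 13*s^4 - 28*s^3 - 49*s^2 - 25*s - 14)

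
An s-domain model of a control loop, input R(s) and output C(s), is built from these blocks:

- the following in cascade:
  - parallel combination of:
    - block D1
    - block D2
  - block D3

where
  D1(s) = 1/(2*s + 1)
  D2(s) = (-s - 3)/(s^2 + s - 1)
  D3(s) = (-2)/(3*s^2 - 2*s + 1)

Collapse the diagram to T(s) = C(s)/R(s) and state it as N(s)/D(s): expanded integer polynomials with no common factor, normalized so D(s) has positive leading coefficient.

[1] combine D1, D2 in parallel; result (-s^2 - 6*s - 4)/(2*s^3 + 3*s^2 - s - 1)
[2] multiply (D1+D2), D3 (series), which is the overall transfer function T(s) = C(s)/R(s) in lowest terms

Therefore the answer is (2*s^2 + 12*s + 8)/(6*s^5 + 5*s^4 - 7*s^3 + 2*s^2 + s - 1).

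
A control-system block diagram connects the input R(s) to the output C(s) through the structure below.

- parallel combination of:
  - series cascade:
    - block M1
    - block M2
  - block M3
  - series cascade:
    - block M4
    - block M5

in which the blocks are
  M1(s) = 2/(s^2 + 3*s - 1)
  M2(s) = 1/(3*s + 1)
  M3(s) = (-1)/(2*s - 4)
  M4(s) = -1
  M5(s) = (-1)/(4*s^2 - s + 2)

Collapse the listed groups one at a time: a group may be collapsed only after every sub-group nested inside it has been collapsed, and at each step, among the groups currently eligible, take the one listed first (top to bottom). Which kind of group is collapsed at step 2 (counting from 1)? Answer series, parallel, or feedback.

1. reduce the series chain M1, M2
2. multiply M4, M5 (series)
3. parallel reduction of (M1*M2), M3, (M4*M5)
The group at step 2 is a series group.

Therefore the answer is series.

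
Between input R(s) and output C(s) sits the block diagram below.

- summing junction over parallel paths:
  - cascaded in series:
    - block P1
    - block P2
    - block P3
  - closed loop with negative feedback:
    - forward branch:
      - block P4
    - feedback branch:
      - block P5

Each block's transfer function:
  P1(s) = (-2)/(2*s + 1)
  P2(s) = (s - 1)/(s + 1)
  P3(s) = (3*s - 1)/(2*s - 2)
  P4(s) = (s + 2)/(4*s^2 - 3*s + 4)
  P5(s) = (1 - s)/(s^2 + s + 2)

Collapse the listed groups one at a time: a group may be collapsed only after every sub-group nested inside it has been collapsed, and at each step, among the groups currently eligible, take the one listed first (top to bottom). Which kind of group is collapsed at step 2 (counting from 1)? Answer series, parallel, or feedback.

The answer is feedback.

Reasoning:
Step 1. combine P1, P2, P3 in series
Step 2. close the feedback loop around P4, P5
Step 3. sum the parallel branches (P1*P2*P3), [P4/(1+P4*P5)]
Step 2: feedback.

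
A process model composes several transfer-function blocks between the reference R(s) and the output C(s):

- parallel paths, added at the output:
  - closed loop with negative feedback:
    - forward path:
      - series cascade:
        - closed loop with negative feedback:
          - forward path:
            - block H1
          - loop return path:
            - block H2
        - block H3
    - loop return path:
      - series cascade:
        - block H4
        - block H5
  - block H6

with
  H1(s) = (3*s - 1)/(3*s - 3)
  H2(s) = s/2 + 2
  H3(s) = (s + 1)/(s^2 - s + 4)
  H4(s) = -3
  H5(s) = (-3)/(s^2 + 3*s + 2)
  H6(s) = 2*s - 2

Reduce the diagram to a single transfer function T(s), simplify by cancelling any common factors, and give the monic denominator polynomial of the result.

1. apply the feedback formula to H1, H2 = (6*s - 2)/(3*s^2 + 17*s - 10)
2. cascade [H1/(1+H1*H2)], H3 = (6*s^2 + 4*s - 2)/(3*s^4 + 14*s^3 - 15*s^2 + 78*s - 40)
3. multiply H4, H5 (series) = 9/(s^2 + 3*s + 2)
4. reduce the feedback loop with forward ([H1/(1+H1*H2)]*H3) and return (H4*H5) = (6*s^3 + 16*s^2 + 6*s - 4)/(3*s^5 + 20*s^4 + 13*s^3 + 48*s^2 + 170*s - 98)
5. add [([H1/(1+H1*H2)]*H3)/(1+([H1/(1+H1*H2)]*H3)*(H4*H5))], H6 (parallel) = (6*s^6 + 34*s^5 - 14*s^4 + 76*s^3 + 260*s^2 - 530*s + 192)/(3*s^5 + 20*s^4 + 13*s^3 + 48*s^2 + 170*s - 98)
T(s) is the step-5 result (common factors already cancelled). Leading coefficient of the denominator: 3. Divide through by 3 for the monic polynomial.

Answer: s^5 + 20*s^4/3 + 13*s^3/3 + 16*s^2 + 170*s/3 - 98/3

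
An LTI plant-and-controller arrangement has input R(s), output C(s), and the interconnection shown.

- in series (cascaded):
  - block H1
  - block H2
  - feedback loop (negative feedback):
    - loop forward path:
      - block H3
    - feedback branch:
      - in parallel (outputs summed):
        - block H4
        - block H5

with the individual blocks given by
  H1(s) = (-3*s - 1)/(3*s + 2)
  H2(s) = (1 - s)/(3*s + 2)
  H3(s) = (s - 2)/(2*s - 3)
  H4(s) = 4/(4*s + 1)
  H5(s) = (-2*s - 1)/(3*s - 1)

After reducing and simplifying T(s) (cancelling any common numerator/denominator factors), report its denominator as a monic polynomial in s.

The answer is s^5 + s^4/3 - 17*s^3/9 - 139*s^2/144 + 23*s/36 + 13/36.

Reasoning:
[1] reduce the parallel group H4, H5; result (-8*s^2 + 6*s - 5)/(12*s^2 - s - 1)
[2] collapse the loop (H3 forward, (H4+H5) return); result (12*s^3 - 25*s^2 + s + 2)/(16*s^3 - 16*s^2 - 16*s + 13)
[3] multiply H1, H2, [H3/(1+H3*(H4+H5))] (series); result (36*s^5 - 99*s^4 + 41*s^3 + 29*s^2 - 5*s - 2)/(144*s^5 + 48*s^4 - 272*s^3 - 139*s^2 + 92*s + 52)
T(s) is the step-3 result (common factors already cancelled). Leading coefficient of the denominator: 144. Divide through by 144 for the monic polynomial.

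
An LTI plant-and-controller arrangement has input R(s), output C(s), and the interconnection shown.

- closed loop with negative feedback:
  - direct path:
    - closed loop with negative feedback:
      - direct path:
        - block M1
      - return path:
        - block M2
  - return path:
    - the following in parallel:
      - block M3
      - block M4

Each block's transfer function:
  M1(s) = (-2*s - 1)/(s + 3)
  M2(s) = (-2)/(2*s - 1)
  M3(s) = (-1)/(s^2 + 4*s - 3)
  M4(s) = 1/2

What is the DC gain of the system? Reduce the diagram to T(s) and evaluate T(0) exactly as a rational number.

(1) feedback reduction of M1, M2: (1 - 4*s^2)/(2*s^2 + 9*s - 1)
(2) combine M3, M4 in parallel: (s^2 + 4*s - 5)/(2*s^2 + 8*s - 6)
(3) apply the feedback formula to [M1/(1+M1*M2)], (M3+M4): (-8*s^4 - 32*s^3 + 26*s^2 + 8*s - 6)/(18*s^3 + 79*s^2 - 58*s + 1)
DC gain: substitute s = 0 into T(s) from step 3: T(0) = -6/1 = -6.

Hence the answer: -6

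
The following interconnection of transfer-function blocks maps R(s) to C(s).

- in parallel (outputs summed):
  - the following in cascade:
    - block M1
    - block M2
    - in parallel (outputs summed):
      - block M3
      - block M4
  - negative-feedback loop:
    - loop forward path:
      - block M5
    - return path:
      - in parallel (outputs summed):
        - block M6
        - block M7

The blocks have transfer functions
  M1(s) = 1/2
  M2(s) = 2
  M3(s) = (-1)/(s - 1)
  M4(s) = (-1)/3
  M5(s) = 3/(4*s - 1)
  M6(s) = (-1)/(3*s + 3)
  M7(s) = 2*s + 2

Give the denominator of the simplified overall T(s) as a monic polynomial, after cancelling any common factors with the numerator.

Step 1 - add M3, M4 (parallel) = (-s - 2)/(3*s - 3)
Step 2 - reduce the series chain M1, M2, (M3+M4) = (-s - 2)/(3*s - 3)
Step 3 - combine M6, M7 in parallel = (6*s^2 + 12*s + 5)/(3*s + 3)
Step 4 - close the feedback loop around M5, (M6+M7) = (3*s + 3)/(10*s^2 + 15*s + 4)
Step 5 - parallel reduction of (M1*M2*(M3+M4)), [M5/(1+M5*(M6+M7))] = (-10*s^3 - 26*s^2 - 34*s - 17)/(30*s^3 + 15*s^2 - 33*s - 12)
No further cancellation is possible in the step-5 result, so that is T(s). Its denominator becomes monic after dividing by the leading coefficient 30.

Hence the answer: s^3 + s^2/2 - 11*s/10 - 2/5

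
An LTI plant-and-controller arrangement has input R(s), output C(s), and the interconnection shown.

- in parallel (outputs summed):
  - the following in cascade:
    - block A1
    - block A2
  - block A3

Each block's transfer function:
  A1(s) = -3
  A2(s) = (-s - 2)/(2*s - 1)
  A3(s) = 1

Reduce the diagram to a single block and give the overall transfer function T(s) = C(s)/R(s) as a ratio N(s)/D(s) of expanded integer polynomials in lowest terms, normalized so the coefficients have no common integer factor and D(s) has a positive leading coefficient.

The answer is (5*s + 5)/(2*s - 1).

Reasoning:
1. series reduction of A1, A2, giving (3*s + 6)/(2*s - 1)
2. sum the parallel branches (A1*A2), A3, giving the overall T(s)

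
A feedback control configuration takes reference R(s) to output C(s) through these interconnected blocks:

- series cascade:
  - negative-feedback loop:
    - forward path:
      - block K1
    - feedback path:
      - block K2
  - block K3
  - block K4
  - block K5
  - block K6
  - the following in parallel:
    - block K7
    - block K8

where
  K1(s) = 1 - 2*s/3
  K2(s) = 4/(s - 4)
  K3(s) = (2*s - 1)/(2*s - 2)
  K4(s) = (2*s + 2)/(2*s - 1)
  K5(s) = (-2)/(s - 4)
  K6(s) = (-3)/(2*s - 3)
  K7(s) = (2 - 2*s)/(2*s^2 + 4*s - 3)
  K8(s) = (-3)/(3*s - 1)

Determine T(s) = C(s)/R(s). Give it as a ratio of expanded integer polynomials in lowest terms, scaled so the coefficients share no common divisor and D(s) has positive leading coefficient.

Answer: (-72*s^3 - 96*s^2 + 18*s + 42)/(30*s^5 + 20*s^4 - 115*s^3 + 80*s^2 - 15*s)

Working:
[1] feedback reduction of K1, K2 gives (2*s^2 - 11*s + 12)/(5*s)
[2] add K7, K8 (parallel) gives (-12*s^2 - 4*s + 7)/(6*s^3 + 10*s^2 - 13*s + 3)
[3] reduce the series chain [K1/(1+K1*K2)], K3, K4, K5, K6, (K7+K8), which is the overall transfer function T(s) = C(s)/R(s) in lowest terms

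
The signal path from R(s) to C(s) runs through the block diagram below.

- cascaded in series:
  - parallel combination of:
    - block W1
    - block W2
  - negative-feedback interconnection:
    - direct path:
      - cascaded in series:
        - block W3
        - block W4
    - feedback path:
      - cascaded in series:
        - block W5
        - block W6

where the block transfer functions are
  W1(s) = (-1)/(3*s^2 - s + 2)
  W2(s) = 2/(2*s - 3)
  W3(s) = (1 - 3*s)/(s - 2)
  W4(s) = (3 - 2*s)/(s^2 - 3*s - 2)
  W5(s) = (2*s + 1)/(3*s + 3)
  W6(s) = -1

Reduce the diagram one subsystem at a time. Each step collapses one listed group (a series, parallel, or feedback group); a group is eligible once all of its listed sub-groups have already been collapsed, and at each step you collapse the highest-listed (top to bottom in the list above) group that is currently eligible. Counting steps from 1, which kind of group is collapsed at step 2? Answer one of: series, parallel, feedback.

The answer is series.

Reasoning:
Step 1. reduce the parallel group W1, W2
Step 2. series reduction of W3, W4
Step 3. series reduction of W5, W6
Step 4. reduce the feedback loop with forward (W3*W4) and return (W5*W6)
Step 5. combine (W1+W2), [(W3*W4)/(1+(W3*W4)*(W5*W6))] in series
So the answer for step 2 is series.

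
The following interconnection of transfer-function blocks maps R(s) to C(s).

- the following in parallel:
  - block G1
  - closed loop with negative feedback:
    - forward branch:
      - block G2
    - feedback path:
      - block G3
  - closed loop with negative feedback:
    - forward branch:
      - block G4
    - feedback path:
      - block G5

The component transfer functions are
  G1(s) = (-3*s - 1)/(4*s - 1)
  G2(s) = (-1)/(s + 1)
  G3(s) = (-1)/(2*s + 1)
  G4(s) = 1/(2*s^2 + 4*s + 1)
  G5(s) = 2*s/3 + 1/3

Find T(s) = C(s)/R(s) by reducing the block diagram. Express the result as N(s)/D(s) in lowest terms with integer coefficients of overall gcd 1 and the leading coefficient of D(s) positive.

Step 1. reduce the feedback loop with forward G2 and return G3 = (-2*s - 1)/(2*s^2 + 3*s + 2)
Step 2. feedback reduction of G4, G5 = 3/(6*s^2 + 14*s + 4)
Step 3. add G1, [G2/(1+G2*G3)], [G4/(1+G4*G5)] (parallel): this yields T(s), and no further normalization is needed

Answer: (-36*s^5 - 198*s^4 - 332*s^3 - 206*s^2 - 43*s - 10)/(48*s^5 + 172*s^4 + 202*s^3 + 98*s^2 - 8*s - 8)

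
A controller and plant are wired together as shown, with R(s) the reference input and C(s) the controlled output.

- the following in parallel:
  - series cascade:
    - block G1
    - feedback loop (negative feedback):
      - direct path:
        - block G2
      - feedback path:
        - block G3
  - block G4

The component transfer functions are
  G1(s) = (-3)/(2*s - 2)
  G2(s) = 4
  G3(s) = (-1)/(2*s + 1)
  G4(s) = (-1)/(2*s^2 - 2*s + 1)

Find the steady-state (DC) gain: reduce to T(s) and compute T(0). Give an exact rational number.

Step 1 - collapse the loop (G2 forward, G3 return), giving (8*s + 4)/(2*s - 3)
Step 2 - reduce the series chain G1, [G2/(1+G2*G3)], giving (-12*s - 6)/(2*s^2 - 5*s + 3)
Step 3 - sum the parallel branches (G1*[G2/(1+G2*G3)]), G4, giving (-24*s^3 + 10*s^2 + 5*s - 9)/(4*s^4 - 14*s^3 + 18*s^2 - 11*s + 3)
The step-3 result is T(s). Setting s = 0: T(0) = -9/3 = -3.

Answer: -3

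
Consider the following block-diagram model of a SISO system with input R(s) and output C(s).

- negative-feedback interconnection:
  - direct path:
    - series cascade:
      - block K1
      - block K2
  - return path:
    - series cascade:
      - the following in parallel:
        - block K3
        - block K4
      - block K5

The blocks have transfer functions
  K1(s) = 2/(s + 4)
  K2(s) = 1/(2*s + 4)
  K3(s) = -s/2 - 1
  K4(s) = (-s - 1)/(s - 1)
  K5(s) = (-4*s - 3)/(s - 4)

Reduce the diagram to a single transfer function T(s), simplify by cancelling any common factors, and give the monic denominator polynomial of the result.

The answer is s^4 + 3*s^3 - 21*s^2/2 - 23*s/2 + 32.

Reasoning:
Step 1 - combine K1, K2 in series; result 1/(s^2 + 6*s + 8)
Step 2 - reduce the parallel group K3, K4; result (-s^2 - 3*s)/(2*s - 2)
Step 3 - reduce the series chain (K3+K4), K5; result (4*s^3 + 15*s^2 + 9*s)/(2*s^2 - 10*s + 8)
Step 4 - close the feedback loop around (K1*K2), ((K3+K4)*K5); result (2*s^2 - 10*s + 8)/(2*s^4 + 6*s^3 - 21*s^2 - 23*s + 64)
That last expression is T(s), already simplified. Scaling its denominator by 1/2 (the reciprocal of the leading coefficient) yields the monic denominator.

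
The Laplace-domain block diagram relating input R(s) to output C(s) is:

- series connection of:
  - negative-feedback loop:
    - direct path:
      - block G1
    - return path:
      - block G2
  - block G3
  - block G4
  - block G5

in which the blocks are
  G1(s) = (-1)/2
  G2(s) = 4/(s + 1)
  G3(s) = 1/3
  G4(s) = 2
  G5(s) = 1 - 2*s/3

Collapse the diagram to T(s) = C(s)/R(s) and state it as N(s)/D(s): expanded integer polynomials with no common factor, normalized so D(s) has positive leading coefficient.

Step 1. close the feedback loop around G1, G2 gives (-s - 1)/(2*s - 2)
Step 2. series reduction of [G1/(1+G1*G2)], G3, G4, G5; the result is T(s) itself (integer coefficients, no common factor, positive leading denominator coefficient)

Answer: (2*s^2 - s - 3)/(9*s - 9)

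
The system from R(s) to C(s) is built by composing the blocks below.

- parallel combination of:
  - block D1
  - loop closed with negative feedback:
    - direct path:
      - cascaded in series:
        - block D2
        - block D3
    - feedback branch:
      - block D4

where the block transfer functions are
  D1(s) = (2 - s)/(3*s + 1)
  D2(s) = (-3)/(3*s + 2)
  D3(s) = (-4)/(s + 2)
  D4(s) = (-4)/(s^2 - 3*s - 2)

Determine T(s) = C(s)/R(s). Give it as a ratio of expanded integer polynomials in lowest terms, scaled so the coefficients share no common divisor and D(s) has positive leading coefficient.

[1] series reduction of D2, D3; result 12/(3*s^2 + 8*s + 4)
[2] apply the feedback formula to (D2*D3), D4; result (12*s^2 - 36*s - 24)/(3*s^4 - s^3 - 26*s^2 - 28*s - 56)
[3] combine D1, [(D2*D3)/(1+(D2*D3)*D4)] in parallel, which is the overall transfer function T(s) = C(s)/R(s) in lowest terms

Final answer: (-3*s^5 + 7*s^4 + 60*s^3 - 120*s^2 - 108*s - 136)/(9*s^5 - 79*s^3 - 110*s^2 - 196*s - 56)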